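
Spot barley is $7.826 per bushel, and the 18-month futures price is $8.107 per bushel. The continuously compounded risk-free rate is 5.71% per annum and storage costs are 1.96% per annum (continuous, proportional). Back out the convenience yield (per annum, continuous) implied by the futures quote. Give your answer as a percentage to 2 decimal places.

5.32%

F = S·e^((r+u−y)T) ⇒ (r+u−y) = ln(F/S)/T
ln(8.107/7.826) = 0.035276; /T ⇒ 0.023517
y = r + u − ln(F/S)/T = 0.0571 + 0.0196 − 0.023517 = 0.053183
y = 5.32%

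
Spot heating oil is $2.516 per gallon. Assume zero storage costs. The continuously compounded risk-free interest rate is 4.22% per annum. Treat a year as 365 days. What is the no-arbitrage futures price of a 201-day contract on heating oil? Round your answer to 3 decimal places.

$2.575 per gallon

F = S·e^(rT) = 2.516 · e^(0.0422 × 201/365) = 2.516 · e^0.023239
= 2.516 × 1.023511 = $2.575 per gallon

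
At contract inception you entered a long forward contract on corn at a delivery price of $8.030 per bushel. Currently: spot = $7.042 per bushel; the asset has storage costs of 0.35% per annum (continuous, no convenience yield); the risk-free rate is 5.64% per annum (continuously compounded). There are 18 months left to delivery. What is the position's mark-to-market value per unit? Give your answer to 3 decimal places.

-$0.300 per bushel

Current fair forward for the remaining 18 months: F = S·e^((r + u)·T), (r + u) = 0.0564 + 0.0035 = 0.0599
F = 7.042 · e^(0.0599 × 18/12) = 7.042 × 1.094010 = 7.7040
Value of long forward = (F − K)·e^(−rT) = (7.7040 − 8.030) · e^(−0.0564·18/12)
= -0.3260 × 0.918880 = -0.300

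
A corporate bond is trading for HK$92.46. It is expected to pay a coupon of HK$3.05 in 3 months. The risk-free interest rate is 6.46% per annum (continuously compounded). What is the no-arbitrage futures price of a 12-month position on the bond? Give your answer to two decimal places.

PV(coupons) I = 3.05·e^(−0.0646·3/12)
I = 3.0011
F = (S − I)·e^(rT) = (92.46 − 3.0011) · e^(0.0646·12/12)
= 89.4589 · e^0.064600 = 89.4589 × 1.066732 = HK$95.43

HK$95.43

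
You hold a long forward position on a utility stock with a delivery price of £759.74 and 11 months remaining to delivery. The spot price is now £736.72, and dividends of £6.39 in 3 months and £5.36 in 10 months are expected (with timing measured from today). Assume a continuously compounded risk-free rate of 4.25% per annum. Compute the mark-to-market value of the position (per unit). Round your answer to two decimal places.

-£5.49

PV(remaining dividends) I = 6.39·e^(−0.0425·3/12) + 5.36·e^(−0.0425·10/12) = 11.4960
Current forward F = (S − I)·e^(rT) = (736.72 − 11.4960)·e^(0.0425·11/12) = 725.2240 × 1.039727 = 754.0350
Value (long) = (F − K)·e^(−rT) = (754.0350 − 759.74) × 0.961791 = -5.4870
Value = -£5.49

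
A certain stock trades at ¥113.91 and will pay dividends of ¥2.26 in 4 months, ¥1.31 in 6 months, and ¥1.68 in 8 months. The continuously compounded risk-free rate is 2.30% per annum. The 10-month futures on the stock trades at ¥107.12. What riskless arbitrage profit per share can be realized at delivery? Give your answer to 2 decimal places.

¥3.70 per share

PV(dividends) I = 2.26·e^(−0.0230·4/12) + 1.31·e^(−0.0230·6/12) + 1.68·e^(−0.0230·8/12) = 5.1922
Fair futures F* = (S − I)·e^(rT) = (113.91 − 5.1922)·e^0.019167 = 108.7178 × 1.019352 = 110.8217
Market ¥107.12 < fair 110.8217: forward underpriced → reverse cash-and-carry (short the stock, invest proceeds at r, pay the dividends, go long the forward).
Profit at T = |F_mkt − F*| = |107.12 − 110.8217| = ¥3.70 per share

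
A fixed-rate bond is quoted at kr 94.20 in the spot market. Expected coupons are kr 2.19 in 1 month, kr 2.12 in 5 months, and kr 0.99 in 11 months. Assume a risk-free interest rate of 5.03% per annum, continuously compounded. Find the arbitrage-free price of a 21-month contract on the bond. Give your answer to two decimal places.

kr 97.19

PV(coupons) I = 2.19·e^(−0.0503·1/12) + 2.12·e^(−0.0503·5/12) + 0.99·e^(−0.0503·11/12)
I = 2.1808 + 2.0760 + 0.9454 = 5.2022
F = (S − I)·e^(rT) = (94.20 − 5.2022) · e^(0.0503·21/12)
= 88.9978 · e^0.088025 = 88.9978 × 1.092015 = kr 97.19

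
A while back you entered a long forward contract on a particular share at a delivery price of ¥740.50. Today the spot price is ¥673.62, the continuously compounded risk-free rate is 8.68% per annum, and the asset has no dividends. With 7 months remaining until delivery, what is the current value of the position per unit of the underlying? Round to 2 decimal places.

-¥30.32

Current fair forward for the remaining 7 months: F = S·e^(r·T), r = 0.0868
F = 673.62 · e^(0.0868 × 7/12) = 673.62 × 1.051937 = 708.6058
Value of long forward = (F − K)·e^(−rT) = (708.6058 − 740.50) · e^(−0.0868·7/12)
= -31.8942 × 0.950627 = -30.32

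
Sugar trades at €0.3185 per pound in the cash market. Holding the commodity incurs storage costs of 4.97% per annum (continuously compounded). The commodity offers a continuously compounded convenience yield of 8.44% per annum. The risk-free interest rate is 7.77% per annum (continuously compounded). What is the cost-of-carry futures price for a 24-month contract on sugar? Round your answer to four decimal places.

Net carry = r + u − y = 0.0777 + 0.0497 − 0.0844 = 0.0430
F = S·e^((r+u−y)T) = 0.3185 · e^(0.0430 × 24/12) = 0.3185 · e^0.086000
= 0.3185 × 1.089806 = €0.3471 per pound

€0.3471 per pound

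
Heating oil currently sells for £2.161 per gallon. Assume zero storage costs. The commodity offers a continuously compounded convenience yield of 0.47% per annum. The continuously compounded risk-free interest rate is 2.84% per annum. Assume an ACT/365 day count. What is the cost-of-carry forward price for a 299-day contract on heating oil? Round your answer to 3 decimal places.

£2.203 per gallon

Net carry = r + u − y = 0.0284 + 0.0000 − 0.0047 = 0.0237
F = S·e^((r+u−y)T) = 2.161 · e^(0.0237 × 299/365) = 2.161 · e^0.019415
= 2.161 × 1.019605 = £2.203 per gallon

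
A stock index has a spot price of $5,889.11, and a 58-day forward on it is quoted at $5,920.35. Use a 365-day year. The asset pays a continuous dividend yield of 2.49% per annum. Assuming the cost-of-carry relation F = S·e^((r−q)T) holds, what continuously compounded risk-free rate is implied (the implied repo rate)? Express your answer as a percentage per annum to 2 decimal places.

From F = S·e^((r−q)T): (r − q) = ln(F/S)/T
ln(5920.35/5889.11) = ln(1.005305) = 0.005291
(r − q) = 0.005291 / (58/365) = 0.033297
r = ln(F/S)/T + q = 0.033297 + 0.0249 = 0.058197
r = 5.82%

5.82%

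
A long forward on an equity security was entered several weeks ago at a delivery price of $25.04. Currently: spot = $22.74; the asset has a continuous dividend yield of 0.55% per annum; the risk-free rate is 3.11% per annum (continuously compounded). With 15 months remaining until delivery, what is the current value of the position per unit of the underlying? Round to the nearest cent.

Current fair forward for the remaining 15 months: F = S·e^((r − q)·T), (r − q) = 0.0311 − 0.0055 = 0.0256
F = 22.74 · e^(0.0256 × 15/12) = 22.74 × 1.032518 = 23.4795
Value of long forward = (F − K)·e^(−rT) = (23.4795 − 25.04) · e^(−0.0311·15/12)
= -1.5605 × 0.961871 = -1.50

-$1.50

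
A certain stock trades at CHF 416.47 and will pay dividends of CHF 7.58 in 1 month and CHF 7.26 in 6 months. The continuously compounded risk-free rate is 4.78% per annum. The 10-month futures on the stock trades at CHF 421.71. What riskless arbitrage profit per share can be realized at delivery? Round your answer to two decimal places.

PV(dividends) I = 7.58·e^(−0.0478·1/12) + 7.26·e^(−0.0478·6/12) = 14.6384
Fair futures F* = (S − I)·e^(rT) = (416.47 − 14.6384)·e^0.039833 = 401.8316 × 1.040637 = 418.1608
Market CHF 421.71 > fair 418.1608: forward overpriced → cash-and-carry (borrow at r, buy the stock and collect the dividends, short the forward).
Profit at T = |F_mkt − F*| = |421.71 − 418.1608| = CHF 3.55 per share

CHF 3.55 per share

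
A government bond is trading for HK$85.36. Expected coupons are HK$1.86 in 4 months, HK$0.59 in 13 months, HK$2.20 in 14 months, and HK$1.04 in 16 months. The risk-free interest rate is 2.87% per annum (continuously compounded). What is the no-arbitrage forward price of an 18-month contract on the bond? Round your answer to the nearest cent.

HK$83.33

PV(coupons) I = 1.86·e^(−0.0287·4/12) + 0.59·e^(−0.0287·13/12) + 2.20·e^(−0.0287·14/12) + 1.04·e^(−0.0287·16/12)
I = 1.8423 + 0.5719 + 2.1276 + 1.0010 = 5.5428
F = (S − I)·e^(rT) = (85.36 − 5.5428) · e^(0.0287·18/12)
= 79.8172 · e^0.043050 = 79.8172 × 1.043990 = HK$83.33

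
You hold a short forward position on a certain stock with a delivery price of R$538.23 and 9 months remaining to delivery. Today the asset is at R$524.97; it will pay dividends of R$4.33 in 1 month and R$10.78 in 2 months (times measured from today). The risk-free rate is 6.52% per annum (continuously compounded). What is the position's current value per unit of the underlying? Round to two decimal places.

PV(remaining dividends) I = 4.33·e^(−0.0652·1/12) + 10.78·e^(−0.0652·2/12) = 14.9700
Current forward F = (S − I)·e^(rT) = (524.97 − 14.9700)·e^(0.0652·9/12) = 510.0000 × 1.050115 = 535.5586
Value (long) = (F − K)·e^(−rT) = (535.5586 − 538.23) × 0.952276 = -2.5439
Short position value = −(long value) = R$2.54

R$2.54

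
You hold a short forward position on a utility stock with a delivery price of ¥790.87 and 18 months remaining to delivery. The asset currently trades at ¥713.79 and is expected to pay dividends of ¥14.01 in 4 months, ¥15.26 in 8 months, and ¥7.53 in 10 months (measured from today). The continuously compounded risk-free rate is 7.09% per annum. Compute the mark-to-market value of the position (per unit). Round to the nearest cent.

¥32.63

PV(remaining dividends) I = 14.01·e^(−0.0709·4/12) + 15.26·e^(−0.0709·8/12) + 7.53·e^(−0.0709·10/12) = 35.3363
Current forward F = (S − I)·e^(rT) = (713.79 − 35.3363)·e^(0.0709·18/12) = 678.4537 × 1.112211 = 754.5837
Value (long) = (F − K)·e^(−rT) = (754.5837 − 790.87) × 0.899110 = -32.6254
Short position value = −(long value) = ¥32.63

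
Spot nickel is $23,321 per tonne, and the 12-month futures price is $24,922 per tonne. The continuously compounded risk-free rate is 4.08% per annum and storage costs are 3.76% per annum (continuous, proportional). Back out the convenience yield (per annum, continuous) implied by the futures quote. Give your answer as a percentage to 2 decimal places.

F = S·e^((r+u−y)T) ⇒ (r+u−y) = ln(F/S)/T
ln(24922/23321) = 0.066397; /T ⇒ 0.066397
y = r + u − ln(F/S)/T = 0.0408 + 0.0376 − 0.066397 = 0.012003
y = 1.20%

1.20%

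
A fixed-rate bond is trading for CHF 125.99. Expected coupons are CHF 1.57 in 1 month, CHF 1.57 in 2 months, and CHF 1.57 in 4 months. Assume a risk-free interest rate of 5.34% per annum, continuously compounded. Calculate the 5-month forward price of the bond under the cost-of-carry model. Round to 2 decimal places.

PV(coupons) I = 1.57·e^(−0.0534·1/12) + 1.57·e^(−0.0534·2/12) + 1.57·e^(−0.0534·4/12)
I = 1.5630 + 1.5561 + 1.5423 = 4.6614
F = (S − I)·e^(rT) = (125.99 − 4.6614) · e^(0.0534·5/12)
= 121.3286 · e^0.022250 = 121.3286 × 1.022499 = CHF 124.06

CHF 124.06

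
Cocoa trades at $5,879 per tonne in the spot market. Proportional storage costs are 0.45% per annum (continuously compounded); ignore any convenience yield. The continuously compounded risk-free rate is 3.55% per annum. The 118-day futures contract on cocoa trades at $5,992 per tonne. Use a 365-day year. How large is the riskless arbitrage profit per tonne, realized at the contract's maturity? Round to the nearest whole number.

$36 per tonne

Fair futures: F* = S·e^(carry·T), with carry = (r + u) = 0.0355 + 0.0045 = 0.0400
F* = 5879 · e^(0.0400 × 118/365) = 5879 · e^0.012932 = 5879 × 1.013016 = $5955.5211
Market $5992 > fair $5955.5211: forward overpriced → cash-and-carry (buy spot, short the forward).
At maturity, profit = |F_mkt − F*| = |5992 − 5955.5211| = $36 per tonne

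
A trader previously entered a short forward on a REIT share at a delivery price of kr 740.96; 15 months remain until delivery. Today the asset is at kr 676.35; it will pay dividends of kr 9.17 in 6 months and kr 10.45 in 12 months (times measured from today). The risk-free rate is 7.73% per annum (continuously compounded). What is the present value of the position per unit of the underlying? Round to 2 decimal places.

PV(remaining dividends) I = 9.17·e^(−0.0773·6/12) + 10.45·e^(−0.0773·12/12) = 18.4950
Current forward F = (S − I)·e^(rT) = (676.35 − 18.4950)·e^(0.0773·15/12) = 657.8550 × 1.101447 = 724.5924
Value (long) = (F − K)·e^(−rT) = (724.5924 − 740.96) × 0.907896 = -14.8601
Short position value = −(long value) = kr 14.86

kr 14.86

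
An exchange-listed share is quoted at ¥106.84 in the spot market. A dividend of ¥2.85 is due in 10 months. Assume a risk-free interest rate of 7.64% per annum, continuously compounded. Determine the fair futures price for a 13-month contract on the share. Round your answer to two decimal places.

PV(dividends) I = 2.85·e^(−0.0764·10/12)
I = 2.6742
F = (S − I)·e^(rT) = (106.84 − 2.6742) · e^(0.0764·13/12)
= 104.1658 · e^0.082767 = 104.1658 × 1.086289 = ¥113.15

¥113.15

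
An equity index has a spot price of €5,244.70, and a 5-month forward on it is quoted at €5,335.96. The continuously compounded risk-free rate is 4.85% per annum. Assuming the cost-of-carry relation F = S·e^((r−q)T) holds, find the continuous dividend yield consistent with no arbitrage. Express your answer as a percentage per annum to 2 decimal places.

From F = S·e^((r−q)T): (r − q) = ln(F/S)/T
ln(5335.96/5244.70) = ln(1.017400) = 0.017250
(r − q) = 0.017250 / (5/12) = 0.041400
q = r − ln(F/S)/T = 0.0485 − 0.041400 = 0.007100
q = 0.71%

0.71%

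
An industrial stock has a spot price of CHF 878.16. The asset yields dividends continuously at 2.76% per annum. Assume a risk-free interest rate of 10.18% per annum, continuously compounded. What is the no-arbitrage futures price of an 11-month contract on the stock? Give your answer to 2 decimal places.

CHF 939.97

F = S·e^((r − q)T) = 878.16 · e^((0.1018 − 0.0276) × 11/12)
= 878.16 · e^0.068017 = 878.16 × 1.070384
F = CHF 939.97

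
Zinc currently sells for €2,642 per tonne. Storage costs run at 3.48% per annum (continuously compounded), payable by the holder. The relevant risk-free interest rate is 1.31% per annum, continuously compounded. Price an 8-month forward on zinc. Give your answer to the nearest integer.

€2,728 per tonne

Net carry = r + u − y = 0.0131 + 0.0348 − 0.0000 = 0.0479
F = S·e^((r+u−y)T) = 2642 · e^(0.0479 × 8/12) = 2642 · e^0.031933
= 2642 × 1.032448 = €2,728 per tonne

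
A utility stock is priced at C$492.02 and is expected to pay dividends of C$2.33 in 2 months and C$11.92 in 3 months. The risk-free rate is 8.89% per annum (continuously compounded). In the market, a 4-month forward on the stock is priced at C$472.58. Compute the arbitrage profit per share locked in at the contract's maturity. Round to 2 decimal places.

PV(dividends) I = 2.33·e^(−0.0889·2/12) + 11.92·e^(−0.0889·3/12) = 13.9537
Fair forward F* = (S − I)·e^(rT) = (492.02 − 13.9537)·e^0.029633 = 478.0663 × 1.030076 = 492.4446
Market C$472.58 < fair 492.4446: forward underpriced → reverse cash-and-carry (short the stock, invest proceeds at r, pay the dividends, go long the forward).
Profit at T = |F_mkt − F*| = |472.58 − 492.4446| = C$19.86 per share

C$19.86 per share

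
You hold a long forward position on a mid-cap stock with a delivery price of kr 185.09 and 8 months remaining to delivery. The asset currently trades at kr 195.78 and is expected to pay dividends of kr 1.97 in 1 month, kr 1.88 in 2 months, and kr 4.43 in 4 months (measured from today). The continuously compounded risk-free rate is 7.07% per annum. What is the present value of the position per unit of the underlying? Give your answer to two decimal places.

kr 11.07

PV(remaining dividends) I = 1.97·e^(−0.0707·1/12) + 1.88·e^(−0.0707·2/12) + 4.43·e^(−0.0707·4/12) = 8.1432
Current forward F = (S − I)·e^(rT) = (195.78 − 8.1432)·e^(0.0707·8/12) = 187.6368 × 1.048262 = 196.6925
Value (long) = (F − K)·e^(−rT) = (196.6925 − 185.09) × 0.953960 = 11.0683
Value = kr 11.07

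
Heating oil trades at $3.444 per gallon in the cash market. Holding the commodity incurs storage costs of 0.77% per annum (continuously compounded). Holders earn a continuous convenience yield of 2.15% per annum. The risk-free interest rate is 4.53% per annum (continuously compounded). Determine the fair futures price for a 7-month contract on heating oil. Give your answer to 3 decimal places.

$3.508 per gallon

Net carry = r + u − y = 0.0453 + 0.0077 − 0.0215 = 0.0315
F = S·e^((r+u−y)T) = 3.444 · e^(0.0315 × 7/12) = 3.444 · e^0.018375
= 3.444 × 1.018545 = $3.508 per gallon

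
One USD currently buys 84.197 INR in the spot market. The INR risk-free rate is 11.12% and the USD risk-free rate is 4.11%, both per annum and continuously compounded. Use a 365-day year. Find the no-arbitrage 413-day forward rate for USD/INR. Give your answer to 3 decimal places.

91.147

F = S·e^((r_INR − r_USD)T) = 84.197 · e^((0.1112 − 0.0411) × 413/365)
= 84.197 · e^0.079319 = 84.197 × 1.082550
F = 91.147 INR per USD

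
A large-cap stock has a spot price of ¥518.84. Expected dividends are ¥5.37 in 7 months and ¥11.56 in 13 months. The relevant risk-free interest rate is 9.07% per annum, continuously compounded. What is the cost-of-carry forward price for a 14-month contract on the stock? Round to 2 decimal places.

PV(dividends) I = 5.37·e^(−0.0907·7/12) + 11.56·e^(−0.0907·13/12)
I = 5.0933 + 10.4782 = 15.5715
F = (S − I)·e^(rT) = (518.84 − 15.5715) · e^(0.0907·14/12)
= 503.2685 · e^0.105817 = 503.2685 × 1.111618 = ¥559.44

¥559.44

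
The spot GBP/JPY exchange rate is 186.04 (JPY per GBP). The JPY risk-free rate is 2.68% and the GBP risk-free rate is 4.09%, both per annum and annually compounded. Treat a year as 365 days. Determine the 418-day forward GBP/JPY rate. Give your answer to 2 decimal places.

By covered interest parity, F = S · (1+r_JPY)^T / (1+r_GBP)^T
= 186.04 × 1.030751 / 1.046976 = 186.04 × 0.984503
F = 183.16 JPY per GBP

183.16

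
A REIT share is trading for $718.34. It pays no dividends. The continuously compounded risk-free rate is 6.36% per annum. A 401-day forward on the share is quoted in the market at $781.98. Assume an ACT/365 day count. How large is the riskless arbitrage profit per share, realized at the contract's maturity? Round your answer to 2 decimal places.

$11.65 per share

Fair forward: F* = S·e^(carry·T), with carry = r = 0.0636
F* = 718.34 · e^(0.0636 × 401/365) = 718.34 · e^0.069873 = 718.34 × 1.072372 = $770.3277
Market $781.98 > fair $770.3277: forward overpriced → cash-and-carry (buy spot, short the forward).
At maturity, profit = |F_mkt − F*| = |781.98 − 770.3277| = $11.65 per share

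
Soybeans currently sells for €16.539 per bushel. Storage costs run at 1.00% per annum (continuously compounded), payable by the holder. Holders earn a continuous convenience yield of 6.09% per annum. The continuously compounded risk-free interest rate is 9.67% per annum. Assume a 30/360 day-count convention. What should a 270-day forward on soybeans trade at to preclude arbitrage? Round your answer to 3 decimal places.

€17.117 per bushel

Net carry = r + u − y = 0.0967 + 0.0100 − 0.0609 = 0.0458
F = S·e^((r+u−y)T) = 16.539 · e^(0.0458 × 270/360) = 16.539 · e^0.034350
= 16.539 × 1.034947 = €17.117 per bushel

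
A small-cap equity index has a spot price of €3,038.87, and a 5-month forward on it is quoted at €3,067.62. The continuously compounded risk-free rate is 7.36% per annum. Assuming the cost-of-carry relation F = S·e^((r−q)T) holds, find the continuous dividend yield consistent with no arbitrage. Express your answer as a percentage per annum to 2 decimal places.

5.10%

From F = S·e^((r−q)T): (r − q) = ln(F/S)/T
ln(3067.62/3038.87) = ln(1.009461) = 0.009417
(r − q) = 0.009417 / (5/12) = 0.022601
q = r − ln(F/S)/T = 0.0736 − 0.022601 = 0.050999
q = 5.10%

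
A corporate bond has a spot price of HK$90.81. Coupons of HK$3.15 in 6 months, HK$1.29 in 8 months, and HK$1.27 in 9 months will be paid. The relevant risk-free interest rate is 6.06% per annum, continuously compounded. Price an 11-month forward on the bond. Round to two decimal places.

HK$90.17

PV(coupons) I = 3.15·e^(−0.0606·6/12) + 1.29·e^(−0.0606·8/12) + 1.27·e^(−0.0606·9/12)
I = 3.0560 + 1.2389 + 1.2136 = 5.5085
F = (S − I)·e^(rT) = (90.81 − 5.5085) · e^(0.0606·11/12)
= 85.3015 · e^0.055550 = 85.3015 × 1.057122 = HK$90.17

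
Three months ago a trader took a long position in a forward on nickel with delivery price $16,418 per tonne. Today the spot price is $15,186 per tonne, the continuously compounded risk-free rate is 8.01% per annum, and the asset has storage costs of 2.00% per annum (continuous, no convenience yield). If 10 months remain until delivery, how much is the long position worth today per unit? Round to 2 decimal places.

Current fair forward for the remaining 10 months: F = S·e^((r + u)·T), (r + u) = 0.0801 + 0.0200 = 0.1001
F = 15186 · e^(0.1001 × 10/12) = 15186 × 1.08699463 = 16507.1005
Value of long forward = (F − K)·e^(−rT) = (16507.1005 − 16418) · e^(−0.0801·10/12)
= 89.1005 × 0.93542903 = 83.35

$83.35 per tonne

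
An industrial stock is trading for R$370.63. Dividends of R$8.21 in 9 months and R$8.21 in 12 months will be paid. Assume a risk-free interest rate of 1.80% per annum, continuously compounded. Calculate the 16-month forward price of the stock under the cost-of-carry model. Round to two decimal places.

PV(dividends) I = 8.21·e^(−0.0180·9/12) + 8.21·e^(−0.0180·12/12)
I = 8.0999 + 8.0635 = 16.1634
F = (S − I)·e^(rT) = (370.63 − 16.1634) · e^(0.0180·16/12)
= 354.4666 · e^0.024000 = 354.4666 × 1.024290 = R$363.08

R$363.08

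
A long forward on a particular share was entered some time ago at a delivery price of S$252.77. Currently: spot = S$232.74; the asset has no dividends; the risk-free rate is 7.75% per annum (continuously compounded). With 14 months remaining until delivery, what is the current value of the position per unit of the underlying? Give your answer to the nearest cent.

Current fair forward for the remaining 14 months: F = S·e^(r·T), r = 0.0775
F = 232.74 · e^(0.0775 × 14/12) = 232.74 × 1.094630 = 254.7642
Value of long forward = (F − K)·e^(−rT) = (254.7642 − 252.77) · e^(−0.0775·14/12)
= 1.9942 × 0.913550 = 1.82

S$1.82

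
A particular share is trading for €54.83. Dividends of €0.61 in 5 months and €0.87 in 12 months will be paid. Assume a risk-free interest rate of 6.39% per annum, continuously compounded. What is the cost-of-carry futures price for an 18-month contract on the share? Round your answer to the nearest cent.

€58.79

PV(dividends) I = 0.61·e^(−0.0639·5/12) + 0.87·e^(−0.0639·12/12)
I = 0.5940 + 0.8161 = 1.4101
F = (S − I)·e^(rT) = (54.83 − 1.4101) · e^(0.0639·18/12)
= 53.4199 · e^0.095850 = 53.4199 × 1.100594 = €58.79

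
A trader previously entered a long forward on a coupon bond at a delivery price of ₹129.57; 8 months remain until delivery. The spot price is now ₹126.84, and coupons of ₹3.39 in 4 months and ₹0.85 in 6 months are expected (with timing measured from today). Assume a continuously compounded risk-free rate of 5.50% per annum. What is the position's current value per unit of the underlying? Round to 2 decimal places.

-₹2.22

PV(remaining coupons) I = 3.39·e^(−0.0550·4/12) + 0.85·e^(−0.0550·6/12) = 4.1554
Current forward F = (S − I)·e^(rT) = (126.84 − 4.1554)·e^(0.0550·8/12) = 122.6846 × 1.037347 = 127.2665
Value (long) = (F − K)·e^(−rT) = (127.2665 − 129.57) × 0.963997 = -2.2206
Value = -₹2.22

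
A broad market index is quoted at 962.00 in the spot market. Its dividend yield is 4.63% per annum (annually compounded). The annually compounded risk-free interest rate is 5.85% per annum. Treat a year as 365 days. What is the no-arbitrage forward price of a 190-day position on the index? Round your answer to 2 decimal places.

967.82

F = S · (1+r)^T / (1+q)^T
= 962.00 × 1.030037 / 1.023840 = 962.00 × 1.006053
F = 967.82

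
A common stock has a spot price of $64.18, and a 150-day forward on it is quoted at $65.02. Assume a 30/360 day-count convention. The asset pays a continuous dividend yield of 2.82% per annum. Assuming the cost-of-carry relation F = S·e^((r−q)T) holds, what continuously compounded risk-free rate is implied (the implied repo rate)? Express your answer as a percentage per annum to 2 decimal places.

From F = S·e^((r−q)T): (r − q) = ln(F/S)/T
ln(65.02/64.18) = ln(1.013088) = 0.013003
(r − q) = 0.013003 / (150/360) = 0.031207
r = ln(F/S)/T + q = 0.031207 + 0.0282 = 0.059407
r = 5.94%

5.94%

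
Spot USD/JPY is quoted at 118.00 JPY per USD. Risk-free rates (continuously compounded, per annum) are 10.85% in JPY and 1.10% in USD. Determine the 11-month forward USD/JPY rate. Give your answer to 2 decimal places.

129.03

F = S·e^((r_JPY − r_USD)T) = 118.00 · e^((0.1085 − 0.0110) × 11/12)
= 118.00 · e^0.089375 = 118.00 × 1.093491
F = 129.03 JPY per USD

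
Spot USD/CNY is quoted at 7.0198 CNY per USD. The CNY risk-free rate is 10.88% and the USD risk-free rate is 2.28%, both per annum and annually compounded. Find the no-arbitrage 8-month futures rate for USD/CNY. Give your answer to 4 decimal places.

By covered interest parity, F = S · (1+r_CNY)^T / (1+r_USD)^T
= 7.0198 × 1.071278 / 1.015143 = 7.0198 × 1.055298
F = 7.4080 CNY per USD

7.4080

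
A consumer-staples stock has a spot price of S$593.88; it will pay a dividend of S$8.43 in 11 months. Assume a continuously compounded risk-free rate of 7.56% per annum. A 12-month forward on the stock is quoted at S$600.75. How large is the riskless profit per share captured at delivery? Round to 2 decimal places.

S$31.28 per share

PV(dividends) I = 8.43·e^(−0.0756·11/12) = 7.8656
Fair forward F* = (S − I)·e^(rT) = (593.88 − 7.8656)·e^0.075600 = 586.0144 × 1.078531 = 632.0347
Market S$600.75 < fair 632.0347: forward underpriced → reverse cash-and-carry (short the stock, invest proceeds at r, pay the dividends, go long the forward).
Profit at T = |F_mkt − F*| = |600.75 − 632.0347| = S$31.28 per share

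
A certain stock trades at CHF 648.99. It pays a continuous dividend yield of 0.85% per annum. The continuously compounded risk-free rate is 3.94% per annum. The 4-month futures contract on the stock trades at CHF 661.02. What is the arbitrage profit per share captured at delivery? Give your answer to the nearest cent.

Fair futures: F* = S·e^(carry·T), with carry = (r − q) = 0.0394 − 0.0085 = 0.0309
F* = 648.99 · e^(0.0309 × 4/12) = 648.99 · e^0.010300 = 648.99 × 1.010353 = CHF 655.7090
Market CHF 661.02 > fair CHF 655.7090: forward overpriced → cash-and-carry (buy spot, short the forward).
At maturity, profit = |F_mkt − F*| = |661.02 − 655.7090| = CHF 5.31 per share

CHF 5.31 per share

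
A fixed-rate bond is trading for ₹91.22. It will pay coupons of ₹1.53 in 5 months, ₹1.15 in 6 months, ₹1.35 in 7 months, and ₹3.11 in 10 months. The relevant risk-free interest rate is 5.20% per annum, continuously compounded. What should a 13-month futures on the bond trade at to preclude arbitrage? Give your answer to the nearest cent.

PV(coupons) I = 1.53·e^(−0.0520·5/12) + 1.15·e^(−0.0520·6/12) + 1.35·e^(−0.0520·7/12) + 3.11·e^(−0.0520·10/12)
I = 1.4972 + 1.1205 + 1.3097 + 2.9781 = 6.9055
F = (S − I)·e^(rT) = (91.22 − 6.9055) · e^(0.0520·13/12)
= 84.3145 · e^0.056333 = 84.3145 × 1.057950 = ₹89.20

₹89.20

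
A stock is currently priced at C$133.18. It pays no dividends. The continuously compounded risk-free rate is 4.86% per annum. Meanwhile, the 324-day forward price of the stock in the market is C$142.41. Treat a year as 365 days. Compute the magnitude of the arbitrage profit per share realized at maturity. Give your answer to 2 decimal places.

C$3.36 per share

Fair forward: F* = S·e^(carry·T), with carry = r = 0.0486
F* = 133.18 · e^(0.0486 × 324/365) = 133.18 · e^0.043141 = 133.18 × 1.044085 = C$139.0512
Market C$142.41 > fair C$139.0512: forward overpriced → cash-and-carry (buy spot, short the forward).
At maturity, profit = |F_mkt − F*| = |142.41 − 139.0512| = C$3.36 per share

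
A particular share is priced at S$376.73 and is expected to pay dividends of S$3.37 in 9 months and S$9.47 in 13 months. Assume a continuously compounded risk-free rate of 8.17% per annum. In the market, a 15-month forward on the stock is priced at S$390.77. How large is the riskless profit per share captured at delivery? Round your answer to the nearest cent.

S$13.36 per share

PV(dividends) I = 3.37·e^(−0.0817·9/12) + 9.47·e^(−0.0817·13/12) = 11.8376
Fair forward F* = (S − I)·e^(rT) = (376.73 − 11.8376)·e^0.102125 = 364.8924 × 1.107522 = 404.1264
Market S$390.77 < fair 404.1264: forward underpriced → reverse cash-and-carry (short the stock, invest proceeds at r, pay the dividends, go long the forward).
Profit at T = |F_mkt − F*| = |390.77 − 404.1264| = S$13.36 per share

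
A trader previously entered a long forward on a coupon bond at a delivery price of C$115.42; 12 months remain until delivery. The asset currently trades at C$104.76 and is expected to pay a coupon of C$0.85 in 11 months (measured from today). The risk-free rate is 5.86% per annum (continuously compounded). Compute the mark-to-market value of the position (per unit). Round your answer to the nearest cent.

-C$4.90

PV(remaining coupons) I = 0.85·e^(−0.0586·11/12) = 0.8055
Current forward F = (S − I)·e^(rT) = (104.76 − 0.8055)·e^(0.0586·12/12) = 103.9545 × 1.060351 = 110.2283
Value (long) = (F − K)·e^(−rT) = (110.2283 − 115.42) × 0.943084 = -4.8962
Value = -C$4.90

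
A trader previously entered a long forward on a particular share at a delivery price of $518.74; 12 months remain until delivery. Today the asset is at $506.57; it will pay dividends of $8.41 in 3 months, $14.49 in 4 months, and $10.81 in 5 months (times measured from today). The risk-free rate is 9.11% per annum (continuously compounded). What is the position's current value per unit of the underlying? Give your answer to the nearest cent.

PV(remaining dividends) I = 8.41·e^(−0.0911·3/12) + 14.49·e^(−0.0911·4/12) + 10.81·e^(−0.0911·5/12) = 32.6846
Current forward F = (S − I)·e^(rT) = (506.57 − 32.6846)·e^(0.0911·12/12) = 473.8854 × 1.095379 = 519.0841
Value (long) = (F − K)·e^(−rT) = (519.0841 − 518.74) × 0.912926 = 0.3141
Value = $0.31

$0.31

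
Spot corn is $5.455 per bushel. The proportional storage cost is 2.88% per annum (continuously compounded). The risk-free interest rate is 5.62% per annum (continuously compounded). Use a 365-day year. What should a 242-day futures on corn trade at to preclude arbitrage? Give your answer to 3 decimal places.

Net carry = r + u − y = 0.0562 + 0.0288 − 0.0000 = 0.0850
F = S·e^((r+u−y)T) = 5.455 · e^(0.0850 × 242/365) = 5.455 · e^0.056356
= 5.455 × 1.057974 = $5.771 per bushel

$5.771 per bushel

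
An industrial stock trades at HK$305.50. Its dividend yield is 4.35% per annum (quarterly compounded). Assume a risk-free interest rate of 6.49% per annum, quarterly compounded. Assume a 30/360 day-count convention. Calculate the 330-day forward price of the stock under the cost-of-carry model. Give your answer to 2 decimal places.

HK$311.47

F = S · (1+r/4)^(4T) / (1+q/4)^(4T)
= 305.50 × 1.060790 / 1.040457 = 305.50 × 1.019542
F = HK$311.47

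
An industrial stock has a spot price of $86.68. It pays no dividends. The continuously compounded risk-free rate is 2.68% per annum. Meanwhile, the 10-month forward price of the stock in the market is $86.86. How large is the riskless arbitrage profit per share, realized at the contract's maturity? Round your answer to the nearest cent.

Fair forward: F* = S·e^(carry·T), with carry = r = 0.0268
F* = 86.68 · e^(0.0268 × 10/12) = 86.68 · e^0.022333 = 86.68 × 1.022584 = $88.6376
Market $86.86 < fair $88.6376: forward underpriced → reverse cash-and-carry (short spot, go long the forward).
At maturity, profit = |F_mkt − F*| = |86.86 − 88.6376| = $1.78 per share

$1.78 per share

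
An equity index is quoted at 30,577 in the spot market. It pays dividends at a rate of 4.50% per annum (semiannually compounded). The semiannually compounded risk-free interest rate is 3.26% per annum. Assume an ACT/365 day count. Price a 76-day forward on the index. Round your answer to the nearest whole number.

30,500

F = S · (1+r/2)^(2T) / (1+q/2)^(2T)
= 30577 × 1.006756 / 1.009309 = 30577 × 0.997471
F = 30,500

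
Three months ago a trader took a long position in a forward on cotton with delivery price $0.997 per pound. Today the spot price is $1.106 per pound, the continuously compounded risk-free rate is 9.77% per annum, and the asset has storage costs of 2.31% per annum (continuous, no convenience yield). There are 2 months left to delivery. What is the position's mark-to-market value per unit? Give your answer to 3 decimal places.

Current fair forward for the remaining 2 months: F = S·e^((r + u)·T), (r + u) = 0.0977 + 0.0231 = 0.1208
F = 1.106 · e^(0.1208 × 2/12) = 1.106 × 1.020337 = 1.1285
Value of long forward = (F − K)·e^(−rT) = (1.1285 − 0.997) · e^(−0.0977·2/12)
= 0.1315 × 0.983849 = 0.129

$0.129 per pound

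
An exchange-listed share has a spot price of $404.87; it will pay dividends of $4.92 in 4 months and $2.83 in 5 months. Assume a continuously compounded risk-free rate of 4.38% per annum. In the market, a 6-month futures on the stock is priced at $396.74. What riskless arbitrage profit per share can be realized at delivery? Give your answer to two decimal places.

PV(dividends) I = 4.92·e^(−0.0438·4/12) + 2.83·e^(−0.0438·5/12) = 7.6275
Fair futures F* = (S − I)·e^(rT) = (404.87 − 7.6275)·e^0.021900 = 397.2425 × 1.022142 = 406.0382
Market $396.74 < fair 406.0382: forward underpriced → reverse cash-and-carry (short the stock, invest proceeds at r, pay the dividends, go long the forward).
Profit at T = |F_mkt − F*| = |396.74 − 406.0382| = $9.30 per share

$9.30 per share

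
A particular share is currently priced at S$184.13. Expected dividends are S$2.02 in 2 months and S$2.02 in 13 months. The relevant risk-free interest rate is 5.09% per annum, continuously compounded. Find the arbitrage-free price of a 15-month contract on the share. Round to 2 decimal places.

S$192.05

PV(dividends) I = 2.02·e^(−0.0509·2/12) + 2.02·e^(−0.0509·13/12)
I = 2.0029 + 1.9116 = 3.9145
F = (S − I)·e^(rT) = (184.13 − 3.9145) · e^(0.0509·15/12)
= 180.2155 · e^0.063625 = 180.2155 × 1.065693 = S$192.05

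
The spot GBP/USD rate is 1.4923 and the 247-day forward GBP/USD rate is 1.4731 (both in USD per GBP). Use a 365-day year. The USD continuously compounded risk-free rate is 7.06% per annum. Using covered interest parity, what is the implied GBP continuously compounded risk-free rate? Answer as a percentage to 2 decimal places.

8.97%

F = S·e^((r_USD − r_GBP)T) ⇒ r_GBP = r_USD − ln(F/S)/T
ln(1.4731/1.4923) = -0.012950; /(247/365) = -0.019137
r_GBP = 0.0706 + 0.019137 = 0.089737
r_GBP = 8.97%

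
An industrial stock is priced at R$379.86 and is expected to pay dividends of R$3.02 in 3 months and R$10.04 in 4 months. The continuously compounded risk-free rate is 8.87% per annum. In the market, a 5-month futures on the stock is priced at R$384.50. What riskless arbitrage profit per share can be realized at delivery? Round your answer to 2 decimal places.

R$3.52 per share

PV(dividends) I = 3.02·e^(−0.0887·3/12) + 10.04·e^(−0.0887·4/12) = 12.7013
Fair futures F* = (S − I)·e^(rT) = (379.86 − 12.7013)·e^0.036958 = 367.1587 × 1.037649 = 380.9819
Market R$384.50 > fair 380.9819: forward overpriced → cash-and-carry (borrow at r, buy the stock and collect the dividends, short the forward).
Profit at T = |F_mkt − F*| = |384.50 − 380.9819| = R$3.52 per share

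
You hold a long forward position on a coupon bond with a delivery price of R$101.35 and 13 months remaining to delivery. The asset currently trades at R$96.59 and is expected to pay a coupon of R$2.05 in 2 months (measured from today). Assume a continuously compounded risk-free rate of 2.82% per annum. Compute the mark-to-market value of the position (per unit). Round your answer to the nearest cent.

-R$3.75

PV(remaining coupons) I = 2.05·e^(−0.0282·2/12) = 2.0404
Current forward F = (S − I)·e^(rT) = (96.59 − 2.0404)·e^(0.0282·13/12) = 94.5496 × 1.031021 = 97.4826
Value (long) = (F − K)·e^(−rT) = (97.4826 − 101.35) × 0.969912 = -3.7510
Value = -R$3.75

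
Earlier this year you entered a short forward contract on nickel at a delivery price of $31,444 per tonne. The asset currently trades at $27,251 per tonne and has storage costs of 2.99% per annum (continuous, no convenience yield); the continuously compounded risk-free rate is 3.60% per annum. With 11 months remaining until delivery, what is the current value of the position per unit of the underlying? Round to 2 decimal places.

$2415.05 per tonne

Current fair forward for the remaining 11 months: F = S·e^((r + u)·T), (r + u) = 0.0360 + 0.0299 = 0.0659
F = 27251 · e^(0.0659 × 11/12) = 27251 × 1.06227022 = 28947.9258
Value of long forward = (F − K)·e^(−rT) = (28947.9258 − 31444) · e^(−0.0360·11/12)
= -2496.0742 × 0.96753856 = -2415.05
Short position value = −(long value) = $2415.05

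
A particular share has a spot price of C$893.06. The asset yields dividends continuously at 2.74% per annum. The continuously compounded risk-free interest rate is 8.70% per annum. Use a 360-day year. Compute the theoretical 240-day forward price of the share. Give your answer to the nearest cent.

C$929.26

F = S·e^((r − q)T) = 893.06 · e^((0.0870 − 0.0274) × 240/360)
= 893.06 · e^0.039733 = 893.06 × 1.040533
F = C$929.26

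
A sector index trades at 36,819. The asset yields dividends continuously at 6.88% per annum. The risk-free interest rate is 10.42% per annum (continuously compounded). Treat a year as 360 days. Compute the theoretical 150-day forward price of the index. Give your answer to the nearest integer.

F = S·e^((r − q)T) = 36819 · e^((0.1042 − 0.0688) × 150/360)
= 36819 · e^0.014750 = 36819 × 1.014859
F = 37,366

37,366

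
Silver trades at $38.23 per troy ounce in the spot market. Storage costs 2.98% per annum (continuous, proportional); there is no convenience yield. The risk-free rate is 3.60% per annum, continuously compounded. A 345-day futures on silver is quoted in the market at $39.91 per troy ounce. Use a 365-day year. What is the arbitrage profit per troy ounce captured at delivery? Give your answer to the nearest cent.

Fair futures: F* = S·e^(carry·T), with carry = (r + u) = 0.0360 + 0.0298 = 0.0658
F* = 38.23 · e^(0.0658 × 345/365) = 38.23 · e^0.062195 = 38.23 × 1.064170 = $40.6832
Market $39.91 < fair $40.6832: forward underpriced → reverse cash-and-carry (short spot, go long the forward).
At maturity, profit = |F_mkt − F*| = |39.91 − 40.6832| = $0.77 per troy ounce

$0.77 per troy ounce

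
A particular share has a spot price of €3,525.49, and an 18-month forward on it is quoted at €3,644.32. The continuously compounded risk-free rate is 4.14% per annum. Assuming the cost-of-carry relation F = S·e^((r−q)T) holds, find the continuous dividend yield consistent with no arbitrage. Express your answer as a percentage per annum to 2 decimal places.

1.93%

From F = S·e^((r−q)T): (r − q) = ln(F/S)/T
ln(3644.32/3525.49) = ln(1.033706) = 0.033150
(r − q) = 0.033150 / (18/12) = 0.022100
q = r − ln(F/S)/T = 0.0414 − 0.022100 = 0.019300
q = 1.93%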